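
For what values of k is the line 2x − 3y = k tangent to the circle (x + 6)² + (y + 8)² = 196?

k = 12 ± 14√13

The line touches the circle iff its distance from (−6, −8) is 14:
|2·(−6) − 3·(−8) − k| / √13 = 14
|k − (12)| = 14√13.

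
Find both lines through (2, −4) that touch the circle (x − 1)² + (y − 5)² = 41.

5x − 4y = 26 and 4x + 5y = −12

Let a tangent through (2, −4) have slope m. Its distance from (1, 5) must equal √41:
[m·(−1) − (9)]² = 41(m² + 1)
20m² − 9m − 20 = 0, so m = 5/4 or m = −4/5.
Through (2, −4) these give 5x − 4y = 26 and 4x + 5y = −12.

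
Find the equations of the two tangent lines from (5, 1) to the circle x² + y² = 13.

Let a tangent through (5, 1) have slope m. Its distance from (0, 0) must equal √13:
(−5m − (−1))² = 13(m² + 1)
6m² − 5m − 6 = 0, so m = −2/3 or m = 3/2.
With m = −2/3: 2x + 3y = 13. With m = 3/2: 3x − 2y = 13.

2x + 3y = 13 and 3x − 2y = 13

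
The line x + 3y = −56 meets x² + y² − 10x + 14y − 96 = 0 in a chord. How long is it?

Substitute y = (−56 − x)/3:
10x² − 20x − 80 = 0  ⟹  x² − 2x − 8 = 0
x = 4 or x = −2, giving (4, −20) and (−2, −18).
Chord length = distance between (4, −20) and (−2, −18) = √40 = 2√10.

2√10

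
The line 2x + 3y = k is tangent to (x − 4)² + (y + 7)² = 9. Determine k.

Tangency holds when the distance from the centre (4, −7) to the line equals the radius 3:
|2·4 + 3·(−7) − k| / √13 = 3
|k − (−13)| = 3√13.

k = −13 ± 3√13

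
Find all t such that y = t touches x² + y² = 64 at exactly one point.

The line touches the circle iff its distance from (0, 0) is 8:
|0·0 + 1·0 − t| / √1 = 8
|t| = 8, so t = 8 or t = −8.

t = −8 or t = 8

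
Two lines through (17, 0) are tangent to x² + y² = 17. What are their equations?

x + 4y = 17 and x − 4y = 17

A line y − (0) = m(x − (17)) is tangent when its distance from (0, 0) is √17:
[m·(−17) − (0)]² = 17(m² + 1)
16m² − 1 = 0, so m = −1/4 or m = 1/4.
With m = −1/4: x + 4y = 17. With m = 1/4: x − 4y = 17.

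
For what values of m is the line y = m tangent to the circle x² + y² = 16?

For a tangent, require d(centre, line) = r = 4.
|0·0 + 1·0 − m| / √1 = 4
|m| = 4, so m = 4 or m = −4.

m = −4 or m = 4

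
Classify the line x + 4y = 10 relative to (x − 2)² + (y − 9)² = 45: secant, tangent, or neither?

Substituting the line into the circle gives 17x² − 12x + 20 = 0.
Δ = 144 − 1360 = −1216.
No real roots: the line does not meet the circle.

neither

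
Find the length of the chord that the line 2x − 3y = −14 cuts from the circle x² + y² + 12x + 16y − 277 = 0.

The distance from (−6, −8) to the line is 26/√13, and r² = 377.
Half the chord is √(r² − d²) = √(325), so the full chord is 10√13.

10√13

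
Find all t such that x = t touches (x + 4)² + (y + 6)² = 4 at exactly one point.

Tangency holds when the distance from the centre (−4, −6) to the line equals the radius 2:
|1·(−4) + 0·(−6) − t| / √1 = 2
|t − (−4)| = 2, so t = −2 or t = −6.

t = −6 or t = −2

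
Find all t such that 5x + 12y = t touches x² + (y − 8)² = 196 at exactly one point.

t = −86 or t = 278

Tangency holds when the distance from the centre (0, 8) to the line equals the radius 14:
|5·0 + 12·8 − t| / √169 = 14
|t − (96)| = 14·13, so t = 278 or t = −86.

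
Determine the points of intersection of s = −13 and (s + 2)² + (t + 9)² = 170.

The line gives s = −13. Substituting into the circle:
t² + 18t + 32 = 0
t = −2 or t = −16, giving (−13, −2) and (−13, −16).

(−13, −16) and (−13, −2)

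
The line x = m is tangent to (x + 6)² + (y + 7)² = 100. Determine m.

m = −16 or m = 4

For a tangent, require d(centre, line) = r = 10.
|1·(−6) + 0·(−7) − m| / √1 = 10
|m − (−6)| = 10, so m = 4 or m = −16.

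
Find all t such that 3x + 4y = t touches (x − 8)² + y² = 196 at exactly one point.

t = −46 or t = 94

For a tangent, require d(centre, line) = r = 14.
|3·8 + 4·0 − t| / √25 = 14
|t − (24)| = 14·5, so t = 94 or t = −46.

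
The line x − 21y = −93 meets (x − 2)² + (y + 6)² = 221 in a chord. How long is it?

Substitute y = (93 + x)/21:
442x² − 1326x − 47736 = 0  ⟹  x² − 3x − 108 = 0
x = 12 or x = −9, giving (12, 5) and (−9, 4).
|(12, 5) − (−9, 4)| = √((21)² + (1)²) = √442.

√442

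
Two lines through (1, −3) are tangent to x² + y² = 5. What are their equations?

2x − y = 5 and x + 2y = −5

A line y − (−3) = m(x − (1)) is tangent when its distance from (0, 0) is √5:
[m·(−1) − (3)]² = 5(m² + 1)
2m² − 3m − 2 = 0, so m = 2 or m = −1/2.
Through (1, −3) these give 2x − y = 5 and x + 2y = −5.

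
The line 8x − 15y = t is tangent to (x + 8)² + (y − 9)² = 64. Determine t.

t = −335 or t = −63

Tangency holds when the distance from the centre (−8, 9) to the line equals the radius 8:
|8·(−8) − 15·9 − t| / √289 = 8
|t − (−199)| = 8·17, so t = −63 or t = −335.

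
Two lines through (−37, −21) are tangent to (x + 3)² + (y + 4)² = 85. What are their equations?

Let a tangent through (−37, −21) have slope m. Its distance from (−3, −4) must equal √85:
(34m − (17))² = 85(m² + 1)
63m² − 68m + 12 = 0, so m = 2/9 or m = 6/7.
Through (−37, −21) these give 2x − 9y = 115 and 6x − 7y = −75.

2x − 9y = 115 and 6x − 7y = −75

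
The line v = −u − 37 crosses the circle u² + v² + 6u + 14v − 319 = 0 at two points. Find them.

Substitute v = −u − 37:
2u² + 66u + 532 = 0  ⟹  u² + 33u + 266 = 0
u = −14 or u = −19, giving (−14, −23) and (−19, −18).

(−19, −18) and (−14, −23)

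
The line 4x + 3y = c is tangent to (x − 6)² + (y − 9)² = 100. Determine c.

c = 1 or c = 101

Tangency holds when the distance from the centre (6, 9) to the line equals the radius 10:
|4·6 + 3·9 − c| / √25 = 10
|c − (51)| = 10·5, so c = 101 or c = 1.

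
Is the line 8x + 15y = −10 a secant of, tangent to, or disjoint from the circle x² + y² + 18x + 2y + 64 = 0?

disjoint

Centre (−9, −1), r² = 18. Distance² from centre to line = (−77)²/289 = 5929/289.
Since d² > r², the line lies outside the circle.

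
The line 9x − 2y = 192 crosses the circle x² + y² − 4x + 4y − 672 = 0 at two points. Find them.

(16, −24) and (24, 12)

From the line, y = (−192 + 9x)/2. Substituting:
85x² − 3400x + 32640 = 0  ⟹  x² − 40x + 384 = 0
x = 24 or x = 16, giving (24, 12) and (16, −24).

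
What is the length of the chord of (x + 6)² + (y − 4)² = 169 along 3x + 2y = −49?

Substitute y = (−49 − 3x)/2:
13x² + 390x + 2717 = 0  ⟹  x² + 30x + 209 = 0
x = −11 or x = −19, giving (−11, −8) and (−19, 4).
Chord length = distance between (−11, −8) and (−19, 4) = √208 = 4√13.

4√13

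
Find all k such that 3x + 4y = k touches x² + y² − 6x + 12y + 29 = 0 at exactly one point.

Tangency holds when the distance from the centre (3, −6) to the line equals the radius 4:
|3·3 + 4·(−6) − k| / √25 = 4
|k − (−15)| = 4·5, so k = 5 or k = −35.

k = −35 or k = 5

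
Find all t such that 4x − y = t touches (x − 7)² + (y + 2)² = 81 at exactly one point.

For a tangent, require d(centre, line) = r = 9.
|4·7 − 1·(−2) − t| / √17 = 9
|t − (30)| = 9√17.

t = 30 ± 9√17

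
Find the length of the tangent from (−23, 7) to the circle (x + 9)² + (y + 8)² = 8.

√413

With centre O = (−9, −8), |OP|² = 421 and r² = 8.
By the tangent–radius right angle, tangent length = √(|PO|² − r²) = √413.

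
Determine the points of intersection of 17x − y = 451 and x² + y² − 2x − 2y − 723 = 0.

Substitute y = 17x − 451:
290x² − 15370x + 203580 = 0  ⟹  x² − 53x + 702 = 0
x = 27 or x = 26, giving (27, 8) and (26, −9).

(26, −9) and (27, 8)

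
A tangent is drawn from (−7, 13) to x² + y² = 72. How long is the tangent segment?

√146

With centre O = (0, 0), |OP|² = 218 and r² = 72.
The tangent meets the radius at right angles, so tangent² = |PO|² − r² = 218 − 72 = 146.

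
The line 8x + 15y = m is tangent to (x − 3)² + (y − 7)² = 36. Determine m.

For a tangent, require d(centre, line) = r = 6.
|8·3 + 15·7 − m| / √289 = 6
|m − (129)| = 6·17, so m = 231 or m = 27.

m = 27 or m = 231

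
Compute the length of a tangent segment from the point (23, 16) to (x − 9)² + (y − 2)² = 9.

√383

The centre is (9, 2) and r = 3. The square of the distance from P to the centre is 196 + 196 = 392.
Power of the point: PT² = |PO|² − r² = 383, so PT = √383.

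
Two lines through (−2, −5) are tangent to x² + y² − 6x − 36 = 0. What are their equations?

2x + y = −9 and x + 2y = −12

Let a tangent through (−2, −5) have slope m. Its distance from (3, 0) must equal 3√5:
(5m − (5))² = 45(m² + 1)
2m² + 5m + 2 = 0, so m = −2 or m = −1/2.
With m = −2: 2x + y = −9. With m = −1/2: x + 2y = −12.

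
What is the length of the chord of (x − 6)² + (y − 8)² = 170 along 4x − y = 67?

Centre (6, 8), r² = 170. Perpendicular distance d from centre to line = |−51| / √17 = 51/√17.
Chord = 2√(r² − d²) = 2·√(17) = 2√17.

2√17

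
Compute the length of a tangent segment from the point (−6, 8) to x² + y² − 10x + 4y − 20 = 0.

2√43

With centre O = (5, −2), |OP|² = 221 and r² = 49.
By the tangent–radius right angle, tangent length = √(|PO|² − r²) = √172 = 2√43.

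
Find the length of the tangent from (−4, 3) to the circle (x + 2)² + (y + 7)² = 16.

2√22

With centre O = (−2, −7), |OP|² = 104 and r² = 16.
Power of the point: PT² = |PO|² − r² = 88, so PT = 2√22.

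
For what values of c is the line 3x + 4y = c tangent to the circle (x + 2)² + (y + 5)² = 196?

For a tangent, require d(centre, line) = r = 14.
|3·(−2) + 4·(−5) − c| / √25 = 14
|c − (−26)| = 14·5, so c = 44 or c = −96.

c = −96 or c = 44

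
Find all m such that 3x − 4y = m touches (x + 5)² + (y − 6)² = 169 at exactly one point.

For a tangent, require d(centre, line) = r = 13.
|3·(−5) − 4·6 − m| / √25 = 13
|m − (−39)| = 13·5, so m = 26 or m = −104.

m = −104 or m = 26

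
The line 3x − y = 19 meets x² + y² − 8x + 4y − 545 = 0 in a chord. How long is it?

15√10

Substitute y = 3x − 19:
10x² − 110x − 260 = 0  ⟹  x² − 11x − 26 = 0
x = 13 or x = −2, giving (13, 20) and (−2, −25).
|(13, 20) − (−2, −25)| = √((15)² + (45)²) = 15√10.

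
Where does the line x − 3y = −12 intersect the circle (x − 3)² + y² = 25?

Express y = (12 + x)/3 and substitute into the circle:
10x² − 30x = 0  ⟹  x² − 3x = 0
x = 3 or x = 0, giving (3, 5) and (0, 4).

(0, 4) and (3, 5)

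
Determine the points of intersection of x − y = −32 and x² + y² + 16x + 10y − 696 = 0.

(−36, −4) and (−9, 23)

Express y = x + 32 and substitute into the circle:
2x² + 90x + 648 = 0  ⟹  x² + 45x + 324 = 0
x = −9 or x = −36, giving (−9, 23) and (−36, −4).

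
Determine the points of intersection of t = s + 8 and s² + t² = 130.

(−11, −3) and (3, 11)

Substitute t = s + 8:
2s² + 16s − 66 = 0  ⟹  s² + 8s − 33 = 0
s = 3 or s = −11, giving (3, 11) and (−11, −3).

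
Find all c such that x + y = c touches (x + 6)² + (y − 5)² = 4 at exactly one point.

c = −1 ± 2√2

The line touches the circle iff its distance from (−6, 5) is 2:
|1·(−6) + 1·5 − c| / √2 = 2
|c − (−1)| = 2√2.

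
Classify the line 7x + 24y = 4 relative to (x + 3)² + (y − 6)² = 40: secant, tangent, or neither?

d² = (7·(−3) + 24·6 − (4))²/625 = 14161/625; r² = 40.
Since d² < r², the line cuts the circle twice.

secant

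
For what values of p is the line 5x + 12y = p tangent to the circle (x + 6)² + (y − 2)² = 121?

For a tangent, require d(centre, line) = r = 11.
|5·(−6) + 12·2 − p| / √169 = 11
|p − (−6)| = 11·13, so p = 137 or p = −149.

p = −149 or p = 137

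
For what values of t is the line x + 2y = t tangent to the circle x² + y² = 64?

For a tangent, require d(centre, line) = r = 8.
|1·0 + 2·0 − t| / √5 = 8
|t| = 8√5.

t = ±8√5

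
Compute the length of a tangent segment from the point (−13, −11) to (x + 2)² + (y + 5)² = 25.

2√33

The centre is (−2, −5) and r = 5. The square of the distance from P to the centre is 121 + 36 = 157.
The tangent meets the radius at right angles, so tangent² = |PO|² − r² = 157 − 25 = 132.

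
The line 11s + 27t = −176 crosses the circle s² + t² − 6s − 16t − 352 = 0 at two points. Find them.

Substitute t = (−176 − 11s)/27:
850s² + 4250s − 149600 = 0  ⟹  s² + 5s − 176 = 0
s = 11 or s = −16, giving (11, −11) and (−16, 0).

(−16, 0) and (11, −11)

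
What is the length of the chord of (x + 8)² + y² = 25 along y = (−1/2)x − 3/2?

4√5

The distance from (−8, 0) to the line is 5/√5, and r² = 25.
Half the chord is √(r² − d²) = √(20), so the full chord is 4√5.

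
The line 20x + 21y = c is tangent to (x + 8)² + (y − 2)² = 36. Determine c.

c = −292 or c = 56

Tangency holds when the distance from the centre (−8, 2) to the line equals the radius 6:
|20·(−8) + 21·2 − c| / √841 = 6
|c − (−118)| = 6·29, so c = 56 or c = −292.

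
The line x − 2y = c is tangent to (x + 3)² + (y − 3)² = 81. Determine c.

Tangency holds when the distance from the centre (−3, 3) to the line equals the radius 9:
|1·(−3) − 2·3 − c| / √5 = 9
|c − (−9)| = 9√5.

c = −9 ± 9√5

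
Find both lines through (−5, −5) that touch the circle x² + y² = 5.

Write the tangent as mx − y + (−5 − m·(−5)) = 0 and set its distance from the centre to √5:
[m·(5) − (5)]² = 5(m² + 1)
2m² − 5m + 2 = 0, so m = 2 or m = 1/2.
With m = 2: 2x − y = −5. With m = 1/2: x − 2y = 5.

2x − y = −5 and x − 2y = 5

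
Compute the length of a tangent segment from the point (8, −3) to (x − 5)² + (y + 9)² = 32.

√13

The centre is (5, −9) and r = 4√2. The square of the distance from P to the centre is 9 + 36 = 45.
By the tangent–radius right angle, tangent length = √(|PO|² − r²) = √13.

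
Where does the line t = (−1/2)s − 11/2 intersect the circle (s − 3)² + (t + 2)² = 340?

(−15, 2) and (17, −14)

From the line, t = (−11 − s)/2. Substituting:
5s² − 10s − 1275 = 0  ⟹  s² − 2s − 255 = 0
s = 17 or s = −15, giving (17, −14) and (−15, 2).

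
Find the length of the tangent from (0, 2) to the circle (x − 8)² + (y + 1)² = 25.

The centre is (8, −1) and r = 5. The square of the distance from P to the centre is 64 + 9 = 73.
Power of the point: PT² = |PO|² − r² = 48, so PT = 4√3.

4√3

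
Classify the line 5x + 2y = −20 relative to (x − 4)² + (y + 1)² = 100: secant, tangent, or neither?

Substituting the line into the circle gives 29x² + 148x − 12 = 0.
Discriminant = (148)² − 4·29·(−12) = 23296 > 0.
Two real roots: the line is a secant.

secant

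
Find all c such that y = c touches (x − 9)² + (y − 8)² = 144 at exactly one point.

c = −4 or c = 20

The line touches the circle iff its distance from (9, 8) is 12:
|0·9 + 1·8 − c| / √1 = 12
|c − (8)| = 12, so c = 20 or c = −4.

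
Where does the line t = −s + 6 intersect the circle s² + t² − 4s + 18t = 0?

(8, −2) and (9, −3)

Substitute t = −s + 6:
2s² − 34s + 144 = 0  ⟹  s² − 17s + 72 = 0
s = 9 or s = 8, giving (9, −3) and (8, −2).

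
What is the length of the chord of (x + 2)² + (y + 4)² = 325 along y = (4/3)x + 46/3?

30

Centre (−2, −4), r² = 325. Perpendicular distance d from centre to line = |50| / √25 = 50/√25.
Chord = 2√(r² − d²) = 2·√(225) = 30.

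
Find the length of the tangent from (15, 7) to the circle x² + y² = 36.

√238

Centre (0, 0), r² = 36. |PO|² = (15)² + (7)² = 274.
Power of the point: PT² = |PO|² − r² = 238, so PT = √238.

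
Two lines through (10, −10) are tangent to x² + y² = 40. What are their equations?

x + 3y = −20 and 3x + y = 20

A line y − (−10) = m(x − (10)) is tangent when its distance from (0, 0) is 2√10:
(−10m − (10))² = 40(m² + 1)
3m² + 10m + 3 = 0, so m = −1/3 or m = −3.
With m = −1/3: x + 3y = −20. With m = −3: 3x + y = 20.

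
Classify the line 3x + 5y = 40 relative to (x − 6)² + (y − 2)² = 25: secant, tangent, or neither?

d² = (3·6 + 5·2 − (40))²/34 = 72/17; r² = 25.
Since d² < r², the line cuts the circle twice.

secant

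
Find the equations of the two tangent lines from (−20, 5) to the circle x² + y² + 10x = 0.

Let a tangent through (−20, 5) have slope m. Its distance from (−5, 0) must equal 5:
[m·(15) − (−5)]² = 25(m² + 1)
4m² + 3m = 0, so m = 0 or m = −3/4.
Through (−20, 5) these give y = 5 and 3x + 4y = −40.

y = 5 and 3x + 4y = −40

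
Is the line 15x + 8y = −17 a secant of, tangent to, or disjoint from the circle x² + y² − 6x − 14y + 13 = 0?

d² = (15·3 + 8·7 − (−17))²/289 = 13924/289; r² = 45.
Since d² > r², the line lies outside the circle.

disjoint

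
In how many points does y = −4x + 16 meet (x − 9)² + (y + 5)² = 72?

2

Centre (9, −5), r² = 72. Distance² from centre to line = (15)²/17 = 225/17.
Since d² < r², the line cuts the circle twice.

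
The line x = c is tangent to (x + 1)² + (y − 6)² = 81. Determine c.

The line touches the circle iff its distance from (−1, 6) is 9:
|1·(−1) + 0·6 − c| / √1 = 9
|c − (−1)| = 9, so c = 8 or c = −10.

c = −10 or c = 8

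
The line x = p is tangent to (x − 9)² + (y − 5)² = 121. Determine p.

p = −2 or p = 20

The line touches the circle iff its distance from (9, 5) is 11:
|1·9 + 0·5 − p| / √1 = 11
|p − (9)| = 11, so p = 20 or p = −2.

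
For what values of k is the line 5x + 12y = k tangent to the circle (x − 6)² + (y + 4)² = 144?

k = −174 or k = 138

Tangency holds when the distance from the centre (6, −4) to the line equals the radius 12:
|5·6 + 12·(−4) − k| / √169 = 12
|k − (−18)| = 12·13, so k = 138 or k = −174.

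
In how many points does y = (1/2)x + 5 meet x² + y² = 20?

1

Substituting the line into the circle gives 5x² + 20x + 20 = 0.
Δ = 400 − 400 = 0.
A repeated root: the line is tangent.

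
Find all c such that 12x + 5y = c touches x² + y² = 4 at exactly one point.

c = −26 or c = 26

The line touches the circle iff its distance from (0, 0) is 2:
|12·0 + 5·0 − c| / √169 = 2
|c| = 2·13, so c = 26 or c = −26.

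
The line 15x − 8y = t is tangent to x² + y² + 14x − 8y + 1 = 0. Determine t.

For a tangent, require d(centre, line) = r = 8.
|15·(−7) − 8·4 − t| / √289 = 8
|t − (−137)| = 8·17, so t = −1 or t = −273.

t = −273 or t = −1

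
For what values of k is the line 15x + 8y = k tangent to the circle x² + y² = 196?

k = −238 or k = 238

Tangency holds when the distance from the centre (0, 0) to the line equals the radius 14:
|15·0 + 8·0 − k| / √289 = 14
|k| = 14·17, so k = 238 or k = −238.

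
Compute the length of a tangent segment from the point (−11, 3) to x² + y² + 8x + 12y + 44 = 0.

√122

With centre O = (−4, −6), |OP|² = 130 and r² = 8.
Power of the point: PT² = |PO|² − r² = 122, so PT = √122.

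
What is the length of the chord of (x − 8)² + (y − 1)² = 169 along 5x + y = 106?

√26

From the line, y = −5x + 106. Substituting:
26x² − 1066x + 10920 = 0  ⟹  x² − 41x + 420 = 0
x = 21 or x = 20, giving (21, 1) and (20, 6).
Chord length = distance between (21, 1) and (20, 6) = √26 = √26.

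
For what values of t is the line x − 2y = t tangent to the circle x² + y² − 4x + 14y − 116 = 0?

t = 16 ± 13√5

Tangency holds when the distance from the centre (2, −7) to the line equals the radius 13:
|1·2 − 2·(−7) − t| / √5 = 13
|t − (16)| = 13√5.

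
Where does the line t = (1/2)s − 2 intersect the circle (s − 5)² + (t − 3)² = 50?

(0, −2) and (12, 4)

Substitute t = (−4 + s)/2:
5s² − 60s = 0  ⟹  s² − 12s = 0
s = 12 or s = 0, giving (12, 4) and (0, −2).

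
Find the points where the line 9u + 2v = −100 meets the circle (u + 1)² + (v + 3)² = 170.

(−12, 4) and (−8, −14)

From the line, v = (−100 − 9u)/2. Substituting:
85u² + 1700u + 8160 = 0  ⟹  u² + 20u + 96 = 0
u = −8 or u = −12, giving (−8, −14) and (−12, 4).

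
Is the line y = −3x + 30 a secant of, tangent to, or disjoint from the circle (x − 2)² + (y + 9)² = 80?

Substituting the line into the circle gives 10x² − 238x + 1445 = 0.
Discriminant = (−238)² − 4·10·(1445) = −1156 < 0.
No real roots: the line does not meet the circle.

disjoint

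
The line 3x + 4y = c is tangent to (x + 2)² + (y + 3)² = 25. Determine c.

The line touches the circle iff its distance from (−2, −3) is 5:
|3·(−2) + 4·(−3) − c| / √25 = 5
|c − (−18)| = 5·5, so c = 7 or c = −43.

c = −43 or c = 7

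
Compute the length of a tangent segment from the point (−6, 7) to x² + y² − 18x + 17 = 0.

√210

With centre O = (9, 0), |OP|² = 274 and r² = 64.
The tangent meets the radius at right angles, so tangent² = |PO|² − r² = 274 − 64 = 210.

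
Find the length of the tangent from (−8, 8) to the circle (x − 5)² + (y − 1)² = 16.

With centre O = (5, 1), |OP|² = 218 and r² = 16.
By the tangent–radius right angle, tangent length = √(|PO|² − r²) = √202.

√202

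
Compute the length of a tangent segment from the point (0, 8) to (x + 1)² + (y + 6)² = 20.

√177

With centre O = (−1, −6), |OP|² = 197 and r² = 20.
By the tangent–radius right angle, tangent length = √(|PO|² − r²) = √177.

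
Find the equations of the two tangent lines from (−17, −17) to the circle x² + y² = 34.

5x − 3y = −34 and 3x − 5y = 34

Write the tangent as mx − y + (−17 − m·(−17)) = 0 and set its distance from the centre to √34:
[m·(17) − (17)]² = 34(m² + 1)
15m² − 34m + 15 = 0, so m = 5/3 or m = 3/5.
With m = 5/3: 5x − 3y = −34. With m = 3/5: 3x − 5y = 34.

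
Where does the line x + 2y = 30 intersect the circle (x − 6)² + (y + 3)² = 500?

(−4, 17) and (28, 1)

Substitute y = (30 − x)/2:
5x² − 120x − 560 = 0  ⟹  x² − 24x − 112 = 0
x = 28 or x = −4, giving (28, 1) and (−4, 17).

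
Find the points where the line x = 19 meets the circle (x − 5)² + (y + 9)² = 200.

The line gives x = 19. Substituting into the circle:
y² + 18y + 77 = 0
y = −7 or y = −11, giving (19, −7) and (19, −11).

(19, −11) and (19, −7)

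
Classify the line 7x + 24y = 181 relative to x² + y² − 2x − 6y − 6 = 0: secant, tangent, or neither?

Centre (1, 3), r² = 16. Distance² from centre to line = (−102)²/625 = 10404/625.
Since d² > r², the line lies outside the circle.

neither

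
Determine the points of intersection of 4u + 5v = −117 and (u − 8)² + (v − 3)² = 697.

(−13, −13) and (−3, −21)

From the line, v = (−117 − 4u)/5. Substituting:
41u² + 656u + 1599 = 0  ⟹  u² + 16u + 39 = 0
u = −3 or u = −13, giving (−3, −21) and (−13, −13).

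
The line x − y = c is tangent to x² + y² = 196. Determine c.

For a tangent, require d(centre, line) = r = 14.
|1·0 − 1·0 − c| / √2 = 14
|c| = 14√2.

c = ±14√2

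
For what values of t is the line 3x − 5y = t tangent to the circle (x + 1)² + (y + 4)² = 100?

t = 17 ± 10√34

Tangency holds when the distance from the centre (−1, −4) to the line equals the radius 10:
|3·(−1) − 5·(−4) − t| / √34 = 10
|t − (17)| = 10√34.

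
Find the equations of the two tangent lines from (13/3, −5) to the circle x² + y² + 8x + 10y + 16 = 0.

Write the tangent as mx − y + (−5 − m·(13/3)) = 0 and set its distance from the centre to 5:
[m·(−25/3) − (0)]² = 25(m² + 1)
16m² − 9 = 0, so m = 3/4 or m = −3/4.
Through (13/3, −5) these give 3x − 4y = 33 and 3x + 4y = −7.

3x − 4y = 33 and 3x + 4y = −7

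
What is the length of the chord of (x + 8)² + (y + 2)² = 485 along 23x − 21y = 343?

√970

The distance from (−8, −2) to the line is 485/√970, and r² = 485.
Chord = 2√(r² − d²) = 2·√(485/2) = √970.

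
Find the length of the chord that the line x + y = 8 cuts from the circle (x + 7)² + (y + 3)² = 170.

From the line, y = −x + 8. Substituting:
2x² − 8x = 0  ⟹  x² − 4x = 0
x = 4 or x = 0, giving (4, 4) and (0, 8).
|(4, 4) − (0, 8)| = √((4)² + (−4)²) = 4√2.

4√2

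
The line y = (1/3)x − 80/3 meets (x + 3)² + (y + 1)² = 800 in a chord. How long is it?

The distance from (−3, −1) to the line is 80/√10, and r² = 800.
Chord = 2√(r² − d²) = 2·√(160) = 8√10.

8√10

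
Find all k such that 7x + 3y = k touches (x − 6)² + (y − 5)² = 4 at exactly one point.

k = 57 ± 2√58

Tangency holds when the distance from the centre (6, 5) to the line equals the radius 2:
|7·6 + 3·5 − k| / √58 = 2
|k − (57)| = 2√58.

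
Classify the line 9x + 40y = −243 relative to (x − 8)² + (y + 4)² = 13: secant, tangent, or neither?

neither

Substituting the line into the circle gives 1681x² − 24106x + 88489 = 0.
Δ = 581099236 − 595000036 = −13900800.
No real roots: the line does not meet the circle.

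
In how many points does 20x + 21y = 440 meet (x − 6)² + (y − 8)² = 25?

0

d² = (20·6 + 21·8 − (440))²/841 = 23104/841; r² = 25.
Since d² > r², the line lies outside the circle.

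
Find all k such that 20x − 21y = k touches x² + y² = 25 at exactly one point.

The line touches the circle iff its distance from (0, 0) is 5:
|20·0 − 21·0 − k| / √841 = 5
|k| = 5·29, so k = 145 or k = −145.

k = −145 or k = 145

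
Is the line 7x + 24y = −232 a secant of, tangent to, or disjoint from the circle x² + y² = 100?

Centre (0, 0), r² = 100. Distance² from centre to line = (232)²/625 = 53824/625.
Since d² < r², the line cuts the circle twice.

secant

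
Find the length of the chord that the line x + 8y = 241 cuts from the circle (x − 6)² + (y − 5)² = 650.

The distance from (6, 5) to the line is 195/√65, and r² = 650.
Chord = 2√(r² − d²) = 2·√(65) = 2√65.

2√65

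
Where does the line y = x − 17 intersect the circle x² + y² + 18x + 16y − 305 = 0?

(−12, −29) and (12, −5)

Substitute y = x − 17:
2x² − 288 = 0  ⟹  x² − 144 = 0
x = 12 or x = −12, giving (12, −5) and (−12, −29).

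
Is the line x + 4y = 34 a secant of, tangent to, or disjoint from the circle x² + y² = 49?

d² = (1·0 + 4·0 − (34))²/17 = 68; r² = 49.
Since d² > r², the line lies outside the circle.

disjoint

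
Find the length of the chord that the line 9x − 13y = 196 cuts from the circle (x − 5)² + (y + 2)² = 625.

15√10

From the line, y = (−196 + 9x)/13. Substituting:
250x² − 4750x − 72500 = 0  ⟹  x² − 19x − 290 = 0
x = 29 or x = −10, giving (29, 5) and (−10, −22).
Chord length = distance between (29, 5) and (−10, −22) = √2250 = 15√10.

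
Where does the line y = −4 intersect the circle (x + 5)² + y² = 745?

(−32, −4) and (22, −4)

Express y = −4 and substitute into the circle:
x² + 10x − 704 = 0
x = 22 or x = −32, giving (22, −4) and (−32, −4).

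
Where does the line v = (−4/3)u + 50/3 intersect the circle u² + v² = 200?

(2, 14) and (14, −2)

From the line, v = (50 − 4u)/3. Substituting:
25u² − 400u + 700 = 0  ⟹  u² − 16u + 28 = 0
u = 14 or u = 2, giving (14, −2) and (2, 14).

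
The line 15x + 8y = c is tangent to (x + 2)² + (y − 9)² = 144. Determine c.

The line touches the circle iff its distance from (−2, 9) is 12:
|15·(−2) + 8·9 − c| / √289 = 12
|c − (42)| = 12·17, so c = 246 or c = −162.

c = −162 or c = 246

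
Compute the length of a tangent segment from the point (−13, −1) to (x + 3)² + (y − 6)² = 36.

With centre O = (−3, 6), |OP|² = 149 and r² = 36.
Power of the point: PT² = |PO|² − r² = 113, so PT = √113.

√113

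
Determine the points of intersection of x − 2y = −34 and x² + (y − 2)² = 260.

Express y = (34 + x)/2 and substitute into the circle:
5x² + 60x − 140 = 0  ⟹  x² + 12x − 28 = 0
x = 2 or x = −14, giving (2, 18) and (−14, 10).

(−14, 10) and (2, 18)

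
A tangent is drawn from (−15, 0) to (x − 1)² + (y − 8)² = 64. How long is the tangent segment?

16

The centre is (1, 8) and r = 8. The square of the distance from P to the centre is 256 + 64 = 320.
Power of the point: PT² = |PO|² − r² = 256, so PT = 16.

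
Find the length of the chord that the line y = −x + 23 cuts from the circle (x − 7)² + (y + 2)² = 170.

4√2

Express y = −x + 23 and substitute into the circle:
2x² − 64x + 504 = 0  ⟹  x² − 32x + 252 = 0
x = 18 or x = 14, giving (18, 5) and (14, 9).
|(18, 5) − (14, 9)| = √((4)² + (−4)²) = 4√2.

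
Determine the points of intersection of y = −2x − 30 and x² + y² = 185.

(−13, −4) and (−11, −8)

Substitute y = −2x − 30:
5x² + 120x + 715 = 0  ⟹  x² + 24x + 143 = 0
x = −11 or x = −13, giving (−11, −8) and (−13, −4).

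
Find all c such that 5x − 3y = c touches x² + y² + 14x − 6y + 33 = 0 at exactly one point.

Tangency holds when the distance from the centre (−7, 3) to the line equals the radius 5:
|5·(−7) − 3·3 − c| / √34 = 5
|c − (−44)| = 5√34.

c = −44 ± 5√34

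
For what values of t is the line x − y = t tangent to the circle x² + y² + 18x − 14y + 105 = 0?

The line touches the circle iff its distance from (−9, 7) is 5:
|1·(−9) − 1·7 − t| / √2 = 5
|t − (−16)| = 5√2.

t = −16 ± 5√2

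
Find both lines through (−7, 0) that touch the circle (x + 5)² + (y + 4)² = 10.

3x − y = −21 and x + 3y = −7

Write the tangent as mx − y + (0 − m·(−7)) = 0 and set its distance from the centre to √10:
[m·(2) − (−4)]² = 10(m² + 1)
3m² − 8m − 3 = 0, so m = 3 or m = −1/3.
Through (−7, 0) these give 3x − y = −21 and x + 3y = −7.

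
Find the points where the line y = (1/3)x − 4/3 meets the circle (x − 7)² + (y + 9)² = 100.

Express y = (−4 + x)/3 and substitute into the circle:
10x² − 80x + 70 = 0  ⟹  x² − 8x + 7 = 0
x = 7 or x = 1, giving (7, 1) and (1, −1).

(1, −1) and (7, 1)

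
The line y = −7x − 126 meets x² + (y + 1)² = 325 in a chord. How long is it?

5√2

From the line, y = −7x − 126. Substituting:
50x² + 1750x + 15300 = 0  ⟹  x² + 35x + 306 = 0
x = −17 or x = −18, giving (−17, −7) and (−18, 0).
|(−17, −7) − (−18, 0)| = √((1)² + (−7)²) = 5√2.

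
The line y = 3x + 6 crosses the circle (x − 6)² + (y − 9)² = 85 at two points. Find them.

(−1, 3) and (4, 18)

Substitute y = 3x + 6:
10x² − 30x − 40 = 0  ⟹  x² − 3x − 4 = 0
x = 4 or x = −1, giving (4, 18) and (−1, 3).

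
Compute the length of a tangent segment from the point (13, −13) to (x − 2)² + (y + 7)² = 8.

√149

With centre O = (2, −7), |OP|² = 157 and r² = 8.
Power of the point: PT² = |PO|² − r² = 149, so PT = √149.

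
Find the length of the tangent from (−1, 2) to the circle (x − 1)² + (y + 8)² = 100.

With centre O = (1, −8), |OP|² = 104 and r² = 100.
Power of the point: PT² = |PO|² − r² = 4, so PT = 2.

2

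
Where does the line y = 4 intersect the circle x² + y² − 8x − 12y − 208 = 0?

(−12, 4) and (20, 4)

Substitute y = 4:
x² − 8x − 240 = 0
x = 20 or x = −12, giving (20, 4) and (−12, 4).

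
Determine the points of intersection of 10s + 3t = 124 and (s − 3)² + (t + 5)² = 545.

(7, 18) and (19, −22)

Express t = (124 − 10s)/3 and substitute into the circle:
109s² − 2834s + 14497 = 0  ⟹  s² − 26s + 133 = 0
s = 19 or s = 7, giving (19, −22) and (7, 18).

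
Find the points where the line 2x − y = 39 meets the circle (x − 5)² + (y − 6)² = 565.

(11, −17) and (27, 15)

Substitute y = 2x − 39:
5x² − 190x + 1485 = 0  ⟹  x² − 38x + 297 = 0
x = 27 or x = 11, giving (27, 15) and (11, −17).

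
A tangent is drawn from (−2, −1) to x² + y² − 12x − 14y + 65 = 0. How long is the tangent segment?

With centre O = (6, 7), |OP|² = 128 and r² = 20.
By the tangent–radius right angle, tangent length = √(|PO|² − r²) = √108 = 6√3.

6√3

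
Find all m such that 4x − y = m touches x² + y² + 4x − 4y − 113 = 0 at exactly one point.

m = −10 ± 11√17

The line touches the circle iff its distance from (−2, 2) is 11:
|4·(−2) − 1·2 − m| / √17 = 11
|m − (−10)| = 11√17.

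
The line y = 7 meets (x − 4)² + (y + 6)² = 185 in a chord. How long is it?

8

Express y = 7 and substitute into the circle:
x² − 8x = 0
x = 8 or x = 0, giving (8, 7) and (0, 7).
|(8, 7) − (0, 7)| = √((8)² + (0)²) = 8.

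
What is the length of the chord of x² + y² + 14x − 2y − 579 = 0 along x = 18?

The line gives x = 18. Substituting into the circle:
y² − 2y − 3 = 0
y = 3 or y = −1, giving (18, 3) and (18, −1).
Chord length = distance between (18, 3) and (18, −1) = √16 = 4.

4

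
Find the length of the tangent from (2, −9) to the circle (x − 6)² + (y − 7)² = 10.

√262

With centre O = (6, 7), |OP|² = 272 and r² = 10.
The tangent meets the radius at right angles, so tangent² = |PO|² − r² = 272 − 10 = 262.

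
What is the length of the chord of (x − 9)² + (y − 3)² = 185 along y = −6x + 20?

Substitute y = −6x + 20:
37x² − 222x + 185 = 0  ⟹  x² − 6x + 5 = 0
x = 5 or x = 1, giving (5, −10) and (1, 14).
Chord length = distance between (5, −10) and (1, 14) = √592 = 4√37.

4√37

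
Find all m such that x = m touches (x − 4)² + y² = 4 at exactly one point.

m = 2 or m = 6

Tangency holds when the distance from the centre (4, 0) to the line equals the radius 2:
|1·4 + 0·0 − m| / √1 = 2
|m − (4)| = 2, so m = 6 or m = 2.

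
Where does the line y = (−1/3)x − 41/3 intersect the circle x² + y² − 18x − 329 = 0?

Express y = (−41 − x)/3 and substitute into the circle:
10x² − 80x − 1280 = 0  ⟹  x² − 8x − 128 = 0
x = 16 or x = −8, giving (16, −19) and (−8, −11).

(−8, −11) and (16, −19)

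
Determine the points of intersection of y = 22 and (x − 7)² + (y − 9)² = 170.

(6, 22) and (8, 22)

From the line, y = 22. Substituting:
x² − 14x + 48 = 0
x = 8 or x = 6, giving (8, 22) and (6, 22).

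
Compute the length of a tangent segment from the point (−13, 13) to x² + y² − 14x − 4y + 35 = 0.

√503

With centre O = (7, 2), |OP|² = 521 and r² = 18.
By the tangent–radius right angle, tangent length = √(|PO|² − r²) = √503.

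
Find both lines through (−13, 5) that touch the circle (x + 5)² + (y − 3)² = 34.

5x + 3y = −50 and 3x − 5y = −64

A line y − (5) = m(x − (−13)) is tangent when its distance from (−5, 3) is √34:
(8m − (−2))² = 34(m² + 1)
15m² + 16m − 15 = 0, so m = −5/3 or m = 3/5.
Through (−13, 5) these give 5x + 3y = −50 and 3x − 5y = −64.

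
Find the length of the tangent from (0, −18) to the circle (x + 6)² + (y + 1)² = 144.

√181

With centre O = (−6, −1), |OP|² = 325 and r² = 144.
Power of the point: PT² = |PO|² − r² = 181, so PT = √181.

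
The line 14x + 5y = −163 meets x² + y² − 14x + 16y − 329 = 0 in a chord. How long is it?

2√221

The distance from (7, −8) to the line is 221/√221, and r² = 442.
Chord = 2√(r² − d²) = 2·√(221) = 2√221.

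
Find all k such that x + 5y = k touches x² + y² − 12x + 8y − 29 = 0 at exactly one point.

k = −14 ± 9√26

The line touches the circle iff its distance from (6, −4) is 9:
|1·6 + 5·(−4) − k| / √26 = 9
|k − (−14)| = 9√26.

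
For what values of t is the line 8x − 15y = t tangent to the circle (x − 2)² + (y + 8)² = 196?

Tangency holds when the distance from the centre (2, −8) to the line equals the radius 14:
|8·2 − 15·(−8) − t| / √289 = 14
|t − (136)| = 14·17, so t = 374 or t = −102.

t = −102 or t = 374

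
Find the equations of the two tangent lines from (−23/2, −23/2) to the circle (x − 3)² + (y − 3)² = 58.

Write the tangent as mx − y + (−23/2 − m·(−23/2)) = 0 and set its distance from the centre to √58:
[m·(29/2) − (29/2)]² = 58(m² + 1)
21m² − 58m + 21 = 0, so m = 3/7 or m = 7/3.
With m = 3/7: 3x − 7y = 46. With m = 7/3: 7x − 3y = −46.

3x − 7y = 46 and 7x − 3y = −46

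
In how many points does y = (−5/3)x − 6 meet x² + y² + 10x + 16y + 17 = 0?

Centre (−5, −8), r² = 72. Distance² from centre to line = (−31)²/34 = 961/34.
Since d² < r², the line cuts the circle twice.

2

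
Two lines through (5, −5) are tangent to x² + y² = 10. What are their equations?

x + 3y = −10 and 3x + y = 10

Let a tangent through (5, −5) have slope m. Its distance from (0, 0) must equal √10:
(−5m − (5))² = 10(m² + 1)
3m² + 10m + 3 = 0, so m = −1/3 or m = −3.
Through (5, −5) these give x + 3y = −10 and 3x + y = 10.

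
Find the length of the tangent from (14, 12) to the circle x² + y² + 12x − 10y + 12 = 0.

Centre (−6, 5), r² = 49. |PO|² = (20)² + (7)² = 449.
The tangent meets the radius at right angles, so tangent² = |PO|² − r² = 449 − 49 = 400.

20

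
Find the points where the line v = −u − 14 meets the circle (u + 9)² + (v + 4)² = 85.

Express v = −u − 14 and substitute into the circle:
2u² + 38u + 96 = 0  ⟹  u² + 19u + 48 = 0
u = −3 or u = −16, giving (−3, −11) and (−16, 2).

(−16, 2) and (−3, −11)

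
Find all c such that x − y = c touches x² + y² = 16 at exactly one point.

The line touches the circle iff its distance from (0, 0) is 4:
|1·0 − 1·0 − c| / √2 = 4
|c| = 4√2.

c = ±4√2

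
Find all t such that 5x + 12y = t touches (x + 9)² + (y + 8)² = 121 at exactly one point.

Tangency holds when the distance from the centre (−9, −8) to the line equals the radius 11:
|5·(−9) + 12·(−8) − t| / √169 = 11
|t − (−141)| = 11·13, so t = 2 or t = −284.

t = −284 or t = 2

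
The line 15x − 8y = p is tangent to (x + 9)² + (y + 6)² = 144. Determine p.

Tangency holds when the distance from the centre (−9, −6) to the line equals the radius 12:
|15·(−9) − 8·(−6) − p| / √289 = 12
|p − (−87)| = 12·17, so p = 117 or p = −291.

p = −291 or p = 117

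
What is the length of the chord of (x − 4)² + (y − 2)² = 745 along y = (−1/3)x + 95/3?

3√10

Substitute y = (95 − x)/3:
10x² − 250x + 1360 = 0  ⟹  x² − 25x + 136 = 0
x = 17 or x = 8, giving (17, 26) and (8, 29).
|(17, 26) − (8, 29)| = √((9)² + (−3)²) = 3√10.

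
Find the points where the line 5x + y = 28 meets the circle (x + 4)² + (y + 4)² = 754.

From the line, y = −5x + 28. Substituting:
26x² − 312x + 286 = 0  ⟹  x² − 12x + 11 = 0
x = 11 or x = 1, giving (11, −27) and (1, 23).

(1, 23) and (11, −27)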